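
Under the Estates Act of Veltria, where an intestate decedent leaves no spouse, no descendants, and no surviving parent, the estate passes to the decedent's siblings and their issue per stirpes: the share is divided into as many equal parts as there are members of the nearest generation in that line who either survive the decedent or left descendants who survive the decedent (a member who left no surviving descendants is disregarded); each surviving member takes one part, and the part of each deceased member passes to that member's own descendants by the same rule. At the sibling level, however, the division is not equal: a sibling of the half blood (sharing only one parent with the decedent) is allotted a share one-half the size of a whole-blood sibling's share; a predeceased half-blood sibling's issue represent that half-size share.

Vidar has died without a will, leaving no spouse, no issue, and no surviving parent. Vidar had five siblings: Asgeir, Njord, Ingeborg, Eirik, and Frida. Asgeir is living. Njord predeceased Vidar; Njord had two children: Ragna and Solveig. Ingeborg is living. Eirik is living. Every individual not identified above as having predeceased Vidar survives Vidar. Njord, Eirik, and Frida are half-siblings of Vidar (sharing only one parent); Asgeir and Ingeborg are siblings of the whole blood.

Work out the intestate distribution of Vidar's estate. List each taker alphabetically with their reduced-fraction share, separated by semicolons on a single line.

Asgeir 2/7; Eirik 1/7; Frida 1/7; Ingeborg 2/7; Ragna 1/14; Solveig 1/14

No spouse, descendants, or parent survives, so the estate passes to Vidar's siblings per stirpes.
Half-blood siblings count for one-half the weight of whole-blood siblings at the initial division.
Dividing 1 in proportion to weights (total weight 7/2): Asgeir (weight 1) → 2/7; Njord (weight 1/2) → 1/7; Ingeborg (weight 1) → 2/7; Eirik (weight 1/2) → 1/7; Frida (weight 1/2) → 1/7.
Asgeir is living and takes 2/7.
Njord predeceased; the 1/7 allotted to Njord's branch passes to Njord's issue by representation.
The 1/7 is divided into 2 equal shares of 1/14 among Ragna, Solveig.
Ragna is living and takes 1/14.
Solveig is living and takes 1/14.
Ingeborg is living and takes 2/7.
Eirik is living and takes 1/7.
Frida is living and takes 1/7.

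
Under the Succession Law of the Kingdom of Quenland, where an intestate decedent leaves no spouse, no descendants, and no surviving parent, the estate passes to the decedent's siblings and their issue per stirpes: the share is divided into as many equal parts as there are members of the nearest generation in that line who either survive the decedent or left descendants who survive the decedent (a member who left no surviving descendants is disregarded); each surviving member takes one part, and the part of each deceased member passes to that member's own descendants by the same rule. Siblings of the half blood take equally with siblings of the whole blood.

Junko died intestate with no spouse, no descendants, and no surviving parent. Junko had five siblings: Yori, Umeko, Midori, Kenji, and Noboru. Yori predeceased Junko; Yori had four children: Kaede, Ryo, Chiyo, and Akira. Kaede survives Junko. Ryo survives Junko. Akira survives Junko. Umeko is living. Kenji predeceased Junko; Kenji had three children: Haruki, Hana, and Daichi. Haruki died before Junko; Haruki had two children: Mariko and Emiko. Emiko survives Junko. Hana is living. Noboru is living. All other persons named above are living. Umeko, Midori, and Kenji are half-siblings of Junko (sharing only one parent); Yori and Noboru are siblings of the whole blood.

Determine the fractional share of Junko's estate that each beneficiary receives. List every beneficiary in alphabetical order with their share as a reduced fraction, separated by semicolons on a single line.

Akira 1/20; Chiyo 1/20; Daichi 1/15; Emiko 1/30; Hana 1/15; Kaede 1/20; Mariko 1/30; Midori 1/5; Noboru 1/5; Ryo 1/20; Umeko 1/5

No spouse, descendants, or parent survives, so the estate passes to Junko's siblings per stirpes.
Half-blood and whole-blood siblings take equally under the stated rule.
The estate is divided into 5 equal shares of 1/5 among Yori, Umeko, Midori, Kenji, Noboru.
Yori predeceased; the 1/5 allotted to Yori's branch passes to Yori's issue by representation.
The 1/5 is divided into 4 equal shares of 1/20 among Kaede, Ryo, Chiyo, Akira.
Kaede is living and takes 1/20.
Ryo is living and takes 1/20.
Chiyo is living and takes 1/20.
Akira is living and takes 1/20.
Umeko is living and takes 1/5.
Midori is living and takes 1/5.
Kenji predeceased; the 1/5 allotted to Kenji's branch passes to Kenji's issue by representation.
The 1/5 is divided into 3 equal shares of 1/15 among Haruki, Hana, Daichi.
Haruki predeceased; the 1/15 allotted to Haruki's branch passes to Haruki's issue by representation.
The 1/15 is divided into 2 equal shares of 1/30 among Mariko, Emiko.
Mariko is living and takes 1/30.
Emiko is living and takes 1/30.
Hana is living and takes 1/15.
Daichi is living and takes 1/15.
Noboru is living and takes 1/5.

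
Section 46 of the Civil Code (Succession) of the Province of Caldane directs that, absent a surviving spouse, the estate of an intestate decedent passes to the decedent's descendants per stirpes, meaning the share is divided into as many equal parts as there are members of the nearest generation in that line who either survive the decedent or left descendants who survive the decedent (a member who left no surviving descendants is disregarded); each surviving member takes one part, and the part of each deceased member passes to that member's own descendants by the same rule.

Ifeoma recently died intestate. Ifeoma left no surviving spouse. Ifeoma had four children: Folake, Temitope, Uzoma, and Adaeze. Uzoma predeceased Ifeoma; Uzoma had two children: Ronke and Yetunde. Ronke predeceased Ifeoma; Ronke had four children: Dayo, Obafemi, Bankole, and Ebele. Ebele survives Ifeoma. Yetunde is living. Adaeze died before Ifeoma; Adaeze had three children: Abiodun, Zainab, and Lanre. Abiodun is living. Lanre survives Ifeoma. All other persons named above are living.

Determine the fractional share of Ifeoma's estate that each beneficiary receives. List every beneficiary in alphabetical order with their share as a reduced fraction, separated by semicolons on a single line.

Abiodun 1/12; Bankole 1/32; Dayo 1/32; Ebele 1/32; Folake 1/4; Lanre 1/12; Obafemi 1/32; Temitope 1/4; Yetunde 1/8; Zainab 1/12

There is no surviving spouse, so the entire estate passes to Ifeoma's descendants per stirpes.
The estate is divided into 4 equal shares of 1/4 among Folake, Temitope, Uzoma, Adaeze.
Folake is living and takes 1/4.
Temitope is living and takes 1/4.
Uzoma predeceased; the 1/4 allotted to Uzoma's branch passes to Uzoma's issue by representation.
The 1/4 is divided into 2 equal shares of 1/8 among Ronke, Yetunde.
Ronke predeceased; the 1/8 allotted to Ronke's branch passes to Ronke's issue by representation.
The 1/8 is divided into 4 equal shares of 1/32 among Dayo, Obafemi, Bankole, Ebele.
Dayo is living and takes 1/32.
Obafemi is living and takes 1/32.
Bankole is living and takes 1/32.
Ebele is living and takes 1/32.
Yetunde is living and takes 1/8.
Adaeze predeceased; the 1/4 allotted to Adaeze's branch passes to Adaeze's issue by representation.
The 1/4 is divided into 3 equal shares of 1/12 among Abiodun, Zainab, Lanre.
Abiodun is living and takes 1/12.
Zainab is living and takes 1/12.
Lanre is living and takes 1/12.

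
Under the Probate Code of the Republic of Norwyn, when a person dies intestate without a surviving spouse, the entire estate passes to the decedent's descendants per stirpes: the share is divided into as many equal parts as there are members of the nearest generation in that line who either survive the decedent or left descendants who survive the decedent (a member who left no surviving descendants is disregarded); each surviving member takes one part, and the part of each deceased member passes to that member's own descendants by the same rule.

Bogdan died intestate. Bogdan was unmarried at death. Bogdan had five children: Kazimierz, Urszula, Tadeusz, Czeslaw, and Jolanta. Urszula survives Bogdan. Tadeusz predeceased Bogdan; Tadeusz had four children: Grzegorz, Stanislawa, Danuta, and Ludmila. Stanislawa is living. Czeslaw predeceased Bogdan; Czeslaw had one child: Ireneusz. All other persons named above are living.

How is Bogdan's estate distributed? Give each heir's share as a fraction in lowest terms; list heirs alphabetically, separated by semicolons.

Danuta 1/20; Grzegorz 1/20; Ireneusz 1/5; Jolanta 1/5; Kazimierz 1/5; Ludmila 1/20; Stanislawa 1/20; Urszula 1/5

There is no surviving spouse, so the entire estate passes to Bogdan's descendants per stirpes.
The estate is divided into 5 equal shares of 1/5 among Kazimierz, Urszula, Tadeusz, Czeslaw, Jolanta.
Kazimierz is living and takes 1/5.
Urszula is living and takes 1/5.
Tadeusz predeceased; the 1/5 allotted to Tadeusz's branch passes to Tadeusz's issue by representation.
The 1/5 is divided into 4 equal shares of 1/20 among Grzegorz, Stanislawa, Danuta, Ludmila.
Grzegorz is living and takes 1/20.
Stanislawa is living and takes 1/20.
Danuta is living and takes 1/20.
Ludmila is living and takes 1/20.
Czeslaw predeceased; the 1/5 allotted to Czeslaw's branch passes to Czeslaw's issue by representation.
Ireneusz is the sole taker at this level and receives the full 1/5.
Jolanta is living and takes 1/5.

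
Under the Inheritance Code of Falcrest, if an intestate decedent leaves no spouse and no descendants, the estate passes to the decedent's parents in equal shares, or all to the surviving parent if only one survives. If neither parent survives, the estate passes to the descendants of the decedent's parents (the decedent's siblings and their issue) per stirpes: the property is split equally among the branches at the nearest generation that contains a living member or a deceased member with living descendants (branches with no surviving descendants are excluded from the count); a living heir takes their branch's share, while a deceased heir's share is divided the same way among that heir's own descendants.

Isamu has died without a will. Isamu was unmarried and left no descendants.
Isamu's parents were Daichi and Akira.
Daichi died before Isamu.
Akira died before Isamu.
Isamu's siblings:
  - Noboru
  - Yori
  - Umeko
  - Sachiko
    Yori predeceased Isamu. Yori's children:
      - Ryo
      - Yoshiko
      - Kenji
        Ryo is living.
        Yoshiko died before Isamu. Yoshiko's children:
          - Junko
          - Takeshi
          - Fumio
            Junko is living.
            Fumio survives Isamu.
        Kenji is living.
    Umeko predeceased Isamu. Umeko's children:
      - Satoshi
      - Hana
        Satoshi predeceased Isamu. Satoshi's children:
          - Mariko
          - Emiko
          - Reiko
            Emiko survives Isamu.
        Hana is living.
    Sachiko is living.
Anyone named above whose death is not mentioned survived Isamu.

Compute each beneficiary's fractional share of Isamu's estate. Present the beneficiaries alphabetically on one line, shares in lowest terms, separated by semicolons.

Neither parent survives and there are no descendants, so the estate passes to Isamu's siblings and their issue per stirpes.
The estate is divided into 4 equal shares of 1/4 among Noboru, Yori, Umeko, Sachiko.
Noboru is living and takes 1/4.
Yori predeceased; the 1/4 allotted to Yori's branch passes to Yori's issue by representation.
The 1/4 is divided into 3 equal shares of 1/12 among Ryo, Yoshiko, Kenji.
Ryo is living and takes 1/12.
Yoshiko predeceased; the 1/12 allotted to Yoshiko's branch passes to Yoshiko's issue by representation.
The 1/12 is divided into 3 equal shares of 1/36 among Junko, Takeshi, Fumio.
Junko is living and takes 1/36.
Takeshi is living and takes 1/36.
Fumio is living and takes 1/36.
Kenji is living and takes 1/12.
Umeko predeceased; the 1/4 allotted to Umeko's branch passes to Umeko's issue by representation.
The 1/4 is divided into 2 equal shares of 1/8 among Satoshi, Hana.
Satoshi predeceased; the 1/8 allotted to Satoshi's branch passes to Satoshi's issue by representation.
The 1/8 is divided into 3 equal shares of 1/24 among Mariko, Emiko, Reiko.
Mariko is living and takes 1/24.
Emiko is living and takes 1/24.
Reiko is living and takes 1/24.
Hana is living and takes 1/8.
Sachiko is living and takes 1/4.

Emiko 1/24; Fumio 1/36; Hana 1/8; Junko 1/36; Kenji 1/12; Mariko 1/24; Noboru 1/4; Reiko 1/24; Ryo 1/12; Sachiko 1/4; Takeshi 1/36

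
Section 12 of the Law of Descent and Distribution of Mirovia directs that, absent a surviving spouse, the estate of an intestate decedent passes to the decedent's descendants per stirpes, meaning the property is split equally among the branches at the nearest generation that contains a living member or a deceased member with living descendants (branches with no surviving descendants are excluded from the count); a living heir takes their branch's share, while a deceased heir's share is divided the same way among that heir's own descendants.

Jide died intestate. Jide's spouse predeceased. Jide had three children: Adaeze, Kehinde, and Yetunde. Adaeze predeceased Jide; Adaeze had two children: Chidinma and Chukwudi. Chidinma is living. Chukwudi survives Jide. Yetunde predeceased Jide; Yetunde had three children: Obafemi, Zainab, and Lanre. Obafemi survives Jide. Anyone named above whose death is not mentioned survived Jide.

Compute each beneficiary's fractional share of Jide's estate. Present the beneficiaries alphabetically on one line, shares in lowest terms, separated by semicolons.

There is no surviving spouse, so the entire estate passes to Jide's descendants per stirpes.
The estate is divided into 3 equal shares of 1/3 among Adaeze, Kehinde, Yetunde.
Adaeze predeceased; the 1/3 allotted to Adaeze's branch passes to Adaeze's issue by representation.
The 1/3 is divided into 2 equal shares of 1/6 among Chidinma, Chukwudi.
Chidinma is living and takes 1/6.
Chukwudi is living and takes 1/6.
Kehinde is living and takes 1/3.
Yetunde predeceased; the 1/3 allotted to Yetunde's branch passes to Yetunde's issue by representation.
The 1/3 is divided into 3 equal shares of 1/9 among Obafemi, Zainab, Lanre.
Obafemi is living and takes 1/9.
Zainab is living and takes 1/9.
Lanre is living and takes 1/9.

Chidinma 1/6; Chukwudi 1/6; Kehinde 1/3; Lanre 1/9; Obafemi 1/9; Zainab 1/9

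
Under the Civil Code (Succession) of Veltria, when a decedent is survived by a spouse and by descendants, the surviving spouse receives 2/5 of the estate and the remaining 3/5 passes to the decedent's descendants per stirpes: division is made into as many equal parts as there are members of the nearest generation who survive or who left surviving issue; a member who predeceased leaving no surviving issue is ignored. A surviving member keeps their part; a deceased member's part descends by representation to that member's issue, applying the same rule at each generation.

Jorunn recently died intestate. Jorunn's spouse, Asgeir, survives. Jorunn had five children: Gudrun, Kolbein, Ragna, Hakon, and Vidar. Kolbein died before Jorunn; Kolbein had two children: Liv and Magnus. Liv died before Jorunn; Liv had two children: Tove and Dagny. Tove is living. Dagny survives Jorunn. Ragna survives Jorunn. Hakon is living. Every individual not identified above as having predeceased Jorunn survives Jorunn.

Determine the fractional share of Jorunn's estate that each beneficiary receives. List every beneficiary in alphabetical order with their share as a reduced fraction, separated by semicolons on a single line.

Asgeir 2/5; Dagny 3/100; Gudrun 3/25; Hakon 3/25; Magnus 3/50; Ragna 3/25; Tove 3/100; Vidar 3/25

Asgeir, as surviving spouse, takes 2/5.
The remaining 3/5 passes to Jorunn's descendants per stirpes.
The 3/5 is divided into 5 equal shares of 3/25 among Gudrun, Kolbein, Ragna, Hakon, Vidar.
Gudrun is living and takes 3/25.
Kolbein predeceased; the 3/25 allotted to Kolbein's branch passes to Kolbein's issue by representation.
The 3/25 is divided into 2 equal shares of 3/50 among Liv, Magnus.
Liv predeceased; the 3/50 allotted to Liv's branch passes to Liv's issue by representation.
The 3/50 is divided into 2 equal shares of 3/100 among Tove, Dagny.
Tove is living and takes 3/100.
Dagny is living and takes 3/100.
Magnus is living and takes 3/50.
Ragna is living and takes 3/25.
Hakon is living and takes 3/25.
Vidar is living and takes 3/25.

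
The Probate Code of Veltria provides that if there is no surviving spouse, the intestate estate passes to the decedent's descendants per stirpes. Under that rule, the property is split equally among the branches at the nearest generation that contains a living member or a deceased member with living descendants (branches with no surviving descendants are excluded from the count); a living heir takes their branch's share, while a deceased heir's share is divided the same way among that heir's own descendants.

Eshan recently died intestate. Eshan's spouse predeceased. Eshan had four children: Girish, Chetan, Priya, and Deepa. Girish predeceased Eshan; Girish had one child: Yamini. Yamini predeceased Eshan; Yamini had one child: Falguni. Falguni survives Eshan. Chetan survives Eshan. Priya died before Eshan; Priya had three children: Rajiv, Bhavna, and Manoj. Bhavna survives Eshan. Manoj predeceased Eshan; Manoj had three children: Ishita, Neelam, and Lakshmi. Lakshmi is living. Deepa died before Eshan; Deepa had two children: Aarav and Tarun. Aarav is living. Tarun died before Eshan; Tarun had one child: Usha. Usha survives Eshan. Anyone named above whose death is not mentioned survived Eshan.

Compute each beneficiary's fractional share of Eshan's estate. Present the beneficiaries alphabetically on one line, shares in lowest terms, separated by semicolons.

There is no surviving spouse, so the entire estate passes to Eshan's descendants per stirpes.
The estate is divided into 4 equal shares of 1/4 among Girish, Chetan, Priya, Deepa.
Girish predeceased; the 1/4 allotted to Girish's branch passes to Girish's issue by representation.
Yamini's line is the sole branch at this level, so the full 1/4 passes to Yamini's issue by representation.
Falguni is the sole taker at this level and receives the full 1/4.
Chetan is living and takes 1/4.
Priya predeceased; the 1/4 allotted to Priya's branch passes to Priya's issue by representation.
The 1/4 is divided into 3 equal shares of 1/12 among Rajiv, Bhavna, Manoj.
Rajiv is living and takes 1/12.
Bhavna is living and takes 1/12.
Manoj predeceased; the 1/12 allotted to Manoj's branch passes to Manoj's issue by representation.
The 1/12 is divided into 3 equal shares of 1/36 among Ishita, Neelam, Lakshmi.
Ishita is living and takes 1/36.
Neelam is living and takes 1/36.
Lakshmi is living and takes 1/36.
Deepa predeceased; the 1/4 allotted to Deepa's branch passes to Deepa's issue by representation.
The 1/4 is divided into 2 equal shares of 1/8 among Aarav, Tarun.
Aarav is living and takes 1/8.
Tarun predeceased; the 1/8 allotted to Tarun's branch passes to Tarun's issue by representation.
Usha is the sole taker at this level and receives the full 1/8.

Aarav 1/8; Bhavna 1/12; Chetan 1/4; Falguni 1/4; Ishita 1/36; Lakshmi 1/36; Neelam 1/36; Rajiv 1/12; Usha 1/8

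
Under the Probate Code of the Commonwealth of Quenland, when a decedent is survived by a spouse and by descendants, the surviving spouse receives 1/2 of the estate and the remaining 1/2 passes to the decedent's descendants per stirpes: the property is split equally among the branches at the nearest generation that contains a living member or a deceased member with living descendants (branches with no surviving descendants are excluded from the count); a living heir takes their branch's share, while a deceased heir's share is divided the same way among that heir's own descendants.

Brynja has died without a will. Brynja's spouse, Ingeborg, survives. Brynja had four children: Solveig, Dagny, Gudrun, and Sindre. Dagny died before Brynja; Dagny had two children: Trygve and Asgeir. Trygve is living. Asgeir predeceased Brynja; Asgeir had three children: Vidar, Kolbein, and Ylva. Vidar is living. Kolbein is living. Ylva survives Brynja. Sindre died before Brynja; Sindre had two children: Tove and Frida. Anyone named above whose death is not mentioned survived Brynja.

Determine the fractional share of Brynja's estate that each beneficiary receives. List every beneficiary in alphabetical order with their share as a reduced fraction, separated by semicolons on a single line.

Frida 1/16; Gudrun 1/8; Ingeborg 1/2; Kolbein 1/48; Solveig 1/8; Tove 1/16; Trygve 1/16; Vidar 1/48; Ylva 1/48

Ingeborg, as surviving spouse, takes 1/2.
The remaining 1/2 passes to Brynja's descendants per stirpes.
The 1/2 is divided into 4 equal shares of 1/8 among Solveig, Dagny, Gudrun, Sindre.
Solveig is living and takes 1/8.
Dagny predeceased; the 1/8 allotted to Dagny's branch passes to Dagny's issue by representation.
The 1/8 is divided into 2 equal shares of 1/16 among Trygve, Asgeir.
Trygve is living and takes 1/16.
Asgeir predeceased; the 1/16 allotted to Asgeir's branch passes to Asgeir's issue by representation.
The 1/16 is divided into 3 equal shares of 1/48 among Vidar, Kolbein, Ylva.
Vidar is living and takes 1/48.
Kolbein is living and takes 1/48.
Ylva is living and takes 1/48.
Gudrun is living and takes 1/8.
Sindre predeceased; the 1/8 allotted to Sindre's branch passes to Sindre's issue by representation.
The 1/8 is divided into 2 equal shares of 1/16 among Tove, Frida.
Tove is living and takes 1/16.
Frida is living and takes 1/16.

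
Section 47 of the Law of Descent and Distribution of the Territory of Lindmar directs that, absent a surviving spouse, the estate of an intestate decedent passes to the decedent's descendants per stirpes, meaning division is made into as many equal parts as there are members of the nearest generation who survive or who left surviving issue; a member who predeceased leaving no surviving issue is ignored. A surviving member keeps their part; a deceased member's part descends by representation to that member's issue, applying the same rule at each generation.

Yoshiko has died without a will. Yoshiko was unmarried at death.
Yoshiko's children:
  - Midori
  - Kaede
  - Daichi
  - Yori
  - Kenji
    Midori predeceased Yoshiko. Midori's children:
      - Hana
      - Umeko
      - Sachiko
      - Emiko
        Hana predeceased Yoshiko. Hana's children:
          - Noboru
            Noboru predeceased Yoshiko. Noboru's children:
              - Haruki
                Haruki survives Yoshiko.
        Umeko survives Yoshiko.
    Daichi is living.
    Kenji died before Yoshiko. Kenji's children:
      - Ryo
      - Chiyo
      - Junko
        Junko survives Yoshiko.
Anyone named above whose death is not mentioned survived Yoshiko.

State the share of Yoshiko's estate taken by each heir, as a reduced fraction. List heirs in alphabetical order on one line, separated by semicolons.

There is no surviving spouse, so the entire estate passes to Yoshiko's descendants per stirpes.
The estate is divided into 5 equal shares of 1/5 among Midori, Kaede, Daichi, Yori, Kenji.
Midori predeceased; the 1/5 allotted to Midori's branch passes to Midori's issue by representation.
The 1/5 is divided into 4 equal shares of 1/20 among Hana, Umeko, Sachiko, Emiko.
Hana predeceased; the 1/20 allotted to Hana's branch passes to Hana's issue by representation.
Noboru's line is the sole branch at this level, so the full 1/20 passes to Noboru's issue by representation.
Haruki is the sole taker at this level and receives the full 1/20.
Umeko is living and takes 1/20.
Sachiko is living and takes 1/20.
Emiko is living and takes 1/20.
Kaede is living and takes 1/5.
Daichi is living and takes 1/5.
Yori is living and takes 1/5.
Kenji predeceased; the 1/5 allotted to Kenji's branch passes to Kenji's issue by representation.
The 1/5 is divided into 3 equal shares of 1/15 among Ryo, Chiyo, Junko.
Ryo is living and takes 1/15.
Chiyo is living and takes 1/15.
Junko is living and takes 1/15.

Chiyo 1/15; Daichi 1/5; Emiko 1/20; Haruki 1/20; Junko 1/15; Kaede 1/5; Ryo 1/15; Sachiko 1/20; Umeko 1/20; Yori 1/5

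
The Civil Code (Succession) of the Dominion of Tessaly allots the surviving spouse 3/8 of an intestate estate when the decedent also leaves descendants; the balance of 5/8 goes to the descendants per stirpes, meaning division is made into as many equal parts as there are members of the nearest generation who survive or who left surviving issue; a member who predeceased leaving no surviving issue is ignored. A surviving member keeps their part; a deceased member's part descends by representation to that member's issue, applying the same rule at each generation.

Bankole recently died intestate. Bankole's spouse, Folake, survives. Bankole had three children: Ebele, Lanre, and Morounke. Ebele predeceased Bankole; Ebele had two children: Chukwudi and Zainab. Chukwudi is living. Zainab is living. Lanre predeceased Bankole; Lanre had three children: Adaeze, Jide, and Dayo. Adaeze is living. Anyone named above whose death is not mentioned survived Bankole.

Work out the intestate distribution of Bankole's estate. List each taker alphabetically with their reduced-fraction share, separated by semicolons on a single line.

Folake, as surviving spouse, takes 3/8.
The remaining 5/8 passes to Bankole's descendants per stirpes.
The 5/8 is divided into 3 equal shares of 5/24 among Ebele, Lanre, Morounke.
Ebele predeceased; the 5/24 allotted to Ebele's branch passes to Ebele's issue by representation.
The 5/24 is divided into 2 equal shares of 5/48 among Chukwudi, Zainab.
Chukwudi is living and takes 5/48.
Zainab is living and takes 5/48.
Lanre predeceased; the 5/24 allotted to Lanre's branch passes to Lanre's issue by representation.
The 5/24 is divided into 3 equal shares of 5/72 among Adaeze, Jide, Dayo.
Adaeze is living and takes 5/72.
Jide is living and takes 5/72.
Dayo is living and takes 5/72.
Morounke is living and takes 5/24.

Adaeze 5/72; Chukwudi 5/48; Dayo 5/72; Folake 3/8; Jide 5/72; Morounke 5/24; Zainab 5/48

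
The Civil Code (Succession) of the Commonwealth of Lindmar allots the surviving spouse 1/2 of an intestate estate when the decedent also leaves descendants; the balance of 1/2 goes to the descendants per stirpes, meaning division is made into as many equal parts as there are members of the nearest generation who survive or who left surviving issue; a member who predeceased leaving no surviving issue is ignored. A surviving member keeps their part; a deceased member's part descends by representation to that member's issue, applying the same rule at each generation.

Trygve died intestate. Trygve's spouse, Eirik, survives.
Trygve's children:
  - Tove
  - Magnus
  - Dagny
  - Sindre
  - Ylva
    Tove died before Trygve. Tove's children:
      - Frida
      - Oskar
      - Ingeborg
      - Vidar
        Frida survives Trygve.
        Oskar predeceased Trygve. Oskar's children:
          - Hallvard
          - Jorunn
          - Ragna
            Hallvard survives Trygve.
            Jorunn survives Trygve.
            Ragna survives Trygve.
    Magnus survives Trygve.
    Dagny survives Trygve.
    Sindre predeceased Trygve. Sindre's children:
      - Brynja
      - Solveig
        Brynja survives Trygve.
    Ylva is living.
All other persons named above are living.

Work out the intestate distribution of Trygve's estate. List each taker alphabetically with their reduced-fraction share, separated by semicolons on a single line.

Brynja 1/20; Dagny 1/10; Eirik 1/2; Frida 1/40; Hallvard 1/120; Ingeborg 1/40; Jorunn 1/120; Magnus 1/10; Ragna 1/120; Solveig 1/20; Vidar 1/40; Ylva 1/10

Eirik, as surviving spouse, takes 1/2.
The remaining 1/2 passes to Trygve's descendants per stirpes.
The 1/2 is divided into 5 equal shares of 1/10 among Tove, Magnus, Dagny, Sindre, Ylva.
Tove predeceased; the 1/10 allotted to Tove's branch passes to Tove's issue by representation.
The 1/10 is divided into 4 equal shares of 1/40 among Frida, Oskar, Ingeborg, Vidar.
Frida is living and takes 1/40.
Oskar predeceased; the 1/40 allotted to Oskar's branch passes to Oskar's issue by representation.
The 1/40 is divided into 3 equal shares of 1/120 among Hallvard, Jorunn, Ragna.
Hallvard is living and takes 1/120.
Jorunn is living and takes 1/120.
Ragna is living and takes 1/120.
Ingeborg is living and takes 1/40.
Vidar is living and takes 1/40.
Magnus is living and takes 1/10.
Dagny is living and takes 1/10.
Sindre predeceased; the 1/10 allotted to Sindre's branch passes to Sindre's issue by representation.
The 1/10 is divided into 2 equal shares of 1/20 among Brynja, Solveig.
Brynja is living and takes 1/20.
Solveig is living and takes 1/20.
Ylva is living and takes 1/10.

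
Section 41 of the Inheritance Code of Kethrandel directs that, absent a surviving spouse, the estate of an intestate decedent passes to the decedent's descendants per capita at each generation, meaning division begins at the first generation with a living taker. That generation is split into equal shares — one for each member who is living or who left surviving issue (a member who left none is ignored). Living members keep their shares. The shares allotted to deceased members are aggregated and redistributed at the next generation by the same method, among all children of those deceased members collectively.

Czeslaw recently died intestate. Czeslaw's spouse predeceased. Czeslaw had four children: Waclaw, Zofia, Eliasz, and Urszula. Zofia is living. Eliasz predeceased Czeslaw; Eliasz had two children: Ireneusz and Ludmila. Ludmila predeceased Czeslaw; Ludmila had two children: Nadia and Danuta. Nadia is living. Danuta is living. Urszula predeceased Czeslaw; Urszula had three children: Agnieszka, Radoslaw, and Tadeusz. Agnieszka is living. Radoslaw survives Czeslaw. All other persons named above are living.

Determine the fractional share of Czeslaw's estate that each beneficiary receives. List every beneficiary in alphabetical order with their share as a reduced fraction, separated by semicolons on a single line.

There is no surviving spouse, so the entire estate passes to Czeslaw's descendants per capita at each generation.
At generation 1 (Waclaw, Zofia, Eliasz, Urszula) there are 4 shares of (1)/4 = 1/4 each.
Living: Waclaw and Zofia — each takes 1/4.
Deceased: Eliasz and Urszula. Their combined 1/2 is pooled and carried to generation 2.
At generation 2 (Ireneusz, Ludmila, Agnieszka, Radoslaw, Tadeusz) there are 5 shares of (1/2)/5 = 1/10 each.
Living: Ireneusz, Agnieszka, Radoslaw, and Tadeusz — each takes 1/10.
Deceased: Ludmila. That 1/10 share is carried to generation 3.
At generation 3 (Nadia, Danuta) there are 2 shares of (1/10)/2 = 1/20 each.
Living: Nadia and Danuta — each takes 1/20.

Agnieszka 1/10; Danuta 1/20; Ireneusz 1/10; Nadia 1/20; Radoslaw 1/10; Tadeusz 1/10; Waclaw 1/4; Zofia 1/4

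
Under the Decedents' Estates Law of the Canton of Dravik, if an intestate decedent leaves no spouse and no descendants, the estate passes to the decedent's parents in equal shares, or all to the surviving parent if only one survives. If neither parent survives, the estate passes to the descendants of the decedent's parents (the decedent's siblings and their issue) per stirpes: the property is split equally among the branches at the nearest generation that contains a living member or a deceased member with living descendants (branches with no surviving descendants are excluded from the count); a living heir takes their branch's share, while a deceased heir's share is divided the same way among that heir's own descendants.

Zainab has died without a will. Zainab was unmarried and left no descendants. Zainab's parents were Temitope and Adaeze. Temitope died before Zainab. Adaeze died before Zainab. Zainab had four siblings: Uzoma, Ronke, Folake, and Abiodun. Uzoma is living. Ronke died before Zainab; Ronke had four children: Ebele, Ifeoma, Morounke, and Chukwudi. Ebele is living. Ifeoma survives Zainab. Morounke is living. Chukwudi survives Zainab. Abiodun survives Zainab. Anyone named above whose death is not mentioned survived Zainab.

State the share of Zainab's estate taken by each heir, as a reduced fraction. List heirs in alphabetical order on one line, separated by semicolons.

Neither parent survives and there are no descendants, so the estate passes to Zainab's siblings and their issue per stirpes.
The estate is divided into 4 equal shares of 1/4 among Uzoma, Ronke, Folake, Abiodun.
Uzoma is living and takes 1/4.
Ronke predeceased; the 1/4 allotted to Ronke's branch passes to Ronke's issue by representation.
The 1/4 is divided into 4 equal shares of 1/16 among Ebele, Ifeoma, Morounke, Chukwudi.
Ebele is living and takes 1/16.
Ifeoma is living and takes 1/16.
Morounke is living and takes 1/16.
Chukwudi is living and takes 1/16.
Folake is living and takes 1/4.
Abiodun is living and takes 1/4.

Abiodun 1/4; Chukwudi 1/16; Ebele 1/16; Folake 1/4; Ifeoma 1/16; Morounke 1/16; Uzoma 1/4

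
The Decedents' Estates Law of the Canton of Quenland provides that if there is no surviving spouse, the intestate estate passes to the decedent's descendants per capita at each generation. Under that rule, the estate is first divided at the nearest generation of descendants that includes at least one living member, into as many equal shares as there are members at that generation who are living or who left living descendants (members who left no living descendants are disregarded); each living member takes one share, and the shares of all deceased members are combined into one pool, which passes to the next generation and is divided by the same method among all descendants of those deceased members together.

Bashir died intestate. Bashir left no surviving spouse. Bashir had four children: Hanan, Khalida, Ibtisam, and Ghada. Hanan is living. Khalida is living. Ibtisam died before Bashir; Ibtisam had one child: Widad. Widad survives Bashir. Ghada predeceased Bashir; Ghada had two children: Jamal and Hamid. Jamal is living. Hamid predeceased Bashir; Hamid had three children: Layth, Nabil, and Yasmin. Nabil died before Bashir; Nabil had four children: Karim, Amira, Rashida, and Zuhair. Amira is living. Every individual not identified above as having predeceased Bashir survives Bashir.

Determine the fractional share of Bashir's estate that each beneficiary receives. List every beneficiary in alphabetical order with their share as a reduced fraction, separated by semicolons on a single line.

Amira 1/72; Hanan 1/4; Jamal 1/6; Karim 1/72; Khalida 1/4; Layth 1/18; Rashida 1/72; Widad 1/6; Yasmin 1/18; Zuhair 1/72

There is no surviving spouse, so the entire estate passes to Bashir's descendants per capita at each generation.
At generation 1 (Hanan, Khalida, Ibtisam, Ghada) there are 4 shares of (1)/4 = 1/4 each.
Living: Hanan and Khalida — each takes 1/4.
Deceased: Ibtisam and Ghada. Their combined 1/2 is pooled and carried to generation 2.
At generation 2 (Widad, Jamal, Hamid) there are 3 shares of (1/2)/3 = 1/6 each.
Living: Widad and Jamal — each takes 1/6.
Deceased: Hamid. That 1/6 share is carried to generation 3.
At generation 3 (Layth, Nabil, Yasmin) there are 3 shares of (1/6)/3 = 1/18 each.
Living: Layth and Yasmin — each takes 1/18.
Deceased: Nabil. That 1/18 share is carried to generation 4.
At generation 4 (Karim, Amira, Rashida, Zuhair) there are 4 shares of (1/18)/4 = 1/72 each.
Living: Karim, Amira, Rashida, and Zuhair — each takes 1/72.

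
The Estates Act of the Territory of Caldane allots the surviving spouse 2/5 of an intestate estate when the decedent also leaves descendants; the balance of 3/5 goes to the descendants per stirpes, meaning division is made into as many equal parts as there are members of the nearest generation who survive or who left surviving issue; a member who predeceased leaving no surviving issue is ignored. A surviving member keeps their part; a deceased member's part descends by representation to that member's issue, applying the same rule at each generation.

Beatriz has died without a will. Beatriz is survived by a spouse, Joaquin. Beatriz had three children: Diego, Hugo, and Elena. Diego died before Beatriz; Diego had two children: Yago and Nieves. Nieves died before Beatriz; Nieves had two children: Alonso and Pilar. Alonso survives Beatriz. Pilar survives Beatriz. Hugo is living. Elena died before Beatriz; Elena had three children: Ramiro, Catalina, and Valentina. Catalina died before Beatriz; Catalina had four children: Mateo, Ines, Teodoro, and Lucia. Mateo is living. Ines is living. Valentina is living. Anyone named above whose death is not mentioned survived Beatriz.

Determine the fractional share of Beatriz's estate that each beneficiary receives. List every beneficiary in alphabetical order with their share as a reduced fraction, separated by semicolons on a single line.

Alonso 1/20; Hugo 1/5; Ines 1/60; Joaquin 2/5; Lucia 1/60; Mateo 1/60; Pilar 1/20; Ramiro 1/15; Teodoro 1/60; Valentina 1/15; Yago 1/10

Joaquin, as surviving spouse, takes 2/5.
The remaining 3/5 passes to Beatriz's descendants per stirpes.
The 3/5 is divided into 3 equal shares of 1/5 among Diego, Hugo, Elena.
Diego predeceased; the 1/5 allotted to Diego's branch passes to Diego's issue by representation.
The 1/5 is divided into 2 equal shares of 1/10 among Yago, Nieves.
Yago is living and takes 1/10.
Nieves predeceased; the 1/10 allotted to Nieves's branch passes to Nieves's issue by representation.
The 1/10 is divided into 2 equal shares of 1/20 among Alonso, Pilar.
Alonso is living and takes 1/20.
Pilar is living and takes 1/20.
Hugo is living and takes 1/5.
Elena predeceased; the 1/5 allotted to Elena's branch passes to Elena's issue by representation.
The 1/5 is divided into 3 equal shares of 1/15 among Ramiro, Catalina, Valentina.
Ramiro is living and takes 1/15.
Catalina predeceased; the 1/15 allotted to Catalina's branch passes to Catalina's issue by representation.
The 1/15 is divided into 4 equal shares of 1/60 among Mateo, Ines, Teodoro, Lucia.
Mateo is living and takes 1/60.
Ines is living and takes 1/60.
Teodoro is living and takes 1/60.
Lucia is living and takes 1/60.
Valentina is living and takes 1/15.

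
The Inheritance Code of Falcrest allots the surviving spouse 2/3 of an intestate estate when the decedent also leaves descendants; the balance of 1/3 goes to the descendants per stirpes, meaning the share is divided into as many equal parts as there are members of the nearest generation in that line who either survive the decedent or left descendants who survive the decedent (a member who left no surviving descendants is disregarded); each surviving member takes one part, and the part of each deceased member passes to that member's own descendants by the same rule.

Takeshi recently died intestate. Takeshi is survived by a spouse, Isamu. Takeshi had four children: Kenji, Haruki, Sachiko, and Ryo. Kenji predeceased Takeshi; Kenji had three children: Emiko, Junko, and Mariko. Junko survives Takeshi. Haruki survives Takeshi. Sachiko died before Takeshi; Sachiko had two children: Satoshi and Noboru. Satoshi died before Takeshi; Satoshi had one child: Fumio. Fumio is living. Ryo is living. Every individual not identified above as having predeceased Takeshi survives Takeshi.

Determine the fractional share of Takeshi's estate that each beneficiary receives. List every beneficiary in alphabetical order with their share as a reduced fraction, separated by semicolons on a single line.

Isamu, as surviving spouse, takes 2/3.
The remaining 1/3 passes to Takeshi's descendants per stirpes.
The 1/3 is divided into 4 equal shares of 1/12 among Kenji, Haruki, Sachiko, Ryo.
Kenji predeceased; the 1/12 allotted to Kenji's branch passes to Kenji's issue by representation.
The 1/12 is divided into 3 equal shares of 1/36 among Emiko, Junko, Mariko.
Emiko is living and takes 1/36.
Junko is living and takes 1/36.
Mariko is living and takes 1/36.
Haruki is living and takes 1/12.
Sachiko predeceased; the 1/12 allotted to Sachiko's branch passes to Sachiko's issue by representation.
The 1/12 is divided into 2 equal shares of 1/24 among Satoshi, Noboru.
Satoshi predeceased; the 1/24 allotted to Satoshi's branch passes to Satoshi's issue by representation.
Fumio is the sole taker at this level and receives the full 1/24.
Noboru is living and takes 1/24.
Ryo is living and takes 1/12.

Emiko 1/36; Fumio 1/24; Haruki 1/12; Isamu 2/3; Junko 1/36; Mariko 1/36; Noboru 1/24; Ryo 1/12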